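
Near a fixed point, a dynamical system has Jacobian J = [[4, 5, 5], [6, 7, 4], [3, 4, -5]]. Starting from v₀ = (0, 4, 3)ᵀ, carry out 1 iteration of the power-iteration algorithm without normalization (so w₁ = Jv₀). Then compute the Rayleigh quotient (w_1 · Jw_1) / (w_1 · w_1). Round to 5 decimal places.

w1 = Jv₀ = (35, 40, 1)
Jw1 = (345, 494, 260)
w1·Jw1 = 35·345 + 40·494 + 1·260 = 32095; w1·w1 = 35·35 + 40·40 + 1·1 = 2826
λ ≈ 32095/2826 = 11.35704

λ ≈ 11.35704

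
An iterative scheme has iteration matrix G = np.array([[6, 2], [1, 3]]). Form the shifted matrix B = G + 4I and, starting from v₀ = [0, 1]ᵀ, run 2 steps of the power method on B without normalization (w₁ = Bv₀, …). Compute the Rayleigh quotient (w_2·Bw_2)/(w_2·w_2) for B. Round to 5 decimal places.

μ ≈ 9.30769

B = G + 4I has rows (10, 2); (1, 7)
w1 = Bv₀ = (10·0 + 2·1; 1·0 + 7·1) = (2, 7)
w2 = Bw1 = (10·2 + 2·7; 1·2 + 7·7) = (34, 51)
Bw2 = (442, 391)
w2·Bw2 = 34969; w2·w2 = 3757; μ ≈ 34969/3757 = 9.30769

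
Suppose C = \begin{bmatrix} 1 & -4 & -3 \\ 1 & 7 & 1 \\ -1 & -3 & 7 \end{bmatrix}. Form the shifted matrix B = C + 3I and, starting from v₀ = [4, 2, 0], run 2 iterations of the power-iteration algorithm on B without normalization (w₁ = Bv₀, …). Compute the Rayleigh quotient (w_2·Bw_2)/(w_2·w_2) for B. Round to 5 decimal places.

B = C + 3I has rows (4, -4, -3); (1, 10, 1); (-1, -3, 10)
w1 = Bv₀ = (4·4 + (-4)·2 + (-3)·0; 1·4 + 10·2 + 1·0; (-1)·4 + (-3)·2 + 10·0) = (8, 24, -10)
w2 = Bw1 = (4·8 + (-4)·24 + (-3)·(-10); 1·8 + 10·24 + 1·(-10); (-1)·8 + (-3)·24 + 10·(-10)) = (-34, 238, -180)
Bw2 = (-548, 2166, -2480)
w2·Bw2 = 980540; w2·w2 = 90200; μ ≈ 980540/90200 = 10.87073

μ ≈ 10.87073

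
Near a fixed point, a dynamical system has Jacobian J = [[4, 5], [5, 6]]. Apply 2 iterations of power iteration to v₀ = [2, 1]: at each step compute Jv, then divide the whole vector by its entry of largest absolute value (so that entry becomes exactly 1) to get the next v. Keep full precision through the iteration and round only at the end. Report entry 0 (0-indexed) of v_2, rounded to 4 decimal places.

Jv0 = (13.00000, 16.00000); divide by 16.00000 → v1 = (0.81250, 1.00000)
Jv1 = (8.25000, 10.06250); divide by 10.06250 → v2 = (0.81988, 1.00000)
Requested entry of v2: 132/161 = 0.8199

0.8199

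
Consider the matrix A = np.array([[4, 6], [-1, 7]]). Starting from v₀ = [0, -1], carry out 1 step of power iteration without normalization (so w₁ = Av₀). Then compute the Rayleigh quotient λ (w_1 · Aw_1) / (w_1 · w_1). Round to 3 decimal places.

w1 = Av₀ = (4·0 + 6·(-1); (-1)·0 + 7·(-1)) = (-6, -7)
Aw1 = (-66, -43)
w1·Aw1 = (-6)·(-66) + (-7)·(-43) = 697; w1·w1 = (-6)·(-6) + (-7)·(-7) = 85
λ ≈ 697/85 = 8.200

λ ≈ 8.200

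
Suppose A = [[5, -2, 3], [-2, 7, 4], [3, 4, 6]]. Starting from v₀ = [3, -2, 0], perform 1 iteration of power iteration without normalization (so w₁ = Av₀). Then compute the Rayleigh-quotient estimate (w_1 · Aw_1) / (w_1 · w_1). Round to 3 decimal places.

7.986

w1 = Av₀ = (5·3 + (-2)·(-2) + 3·0; (-2)·3 + 7·(-2) + 4·0; 3·3 + 4·(-2) + 6·0) = (19, -20, 1)
Aw1 = (138, -174, -17)
w1·Aw1 = 19·138 + (-20)·(-174) + 1·(-17) = 6085; w1·w1 = 19·19 + (-20)·(-20) + 1·1 = 762
λ ≈ 6085/762 = 7.986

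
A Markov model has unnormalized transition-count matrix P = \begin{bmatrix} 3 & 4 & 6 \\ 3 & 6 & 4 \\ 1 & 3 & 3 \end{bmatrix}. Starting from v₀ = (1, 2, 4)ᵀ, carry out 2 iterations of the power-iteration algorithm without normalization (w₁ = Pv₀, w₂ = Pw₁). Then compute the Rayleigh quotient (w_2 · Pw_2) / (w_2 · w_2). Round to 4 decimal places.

w1 = Pv₀ = (3·1 + 4·2 + 6·4; 3·1 + 6·2 + 4·4; 1·1 + 3·2 + 3·4) = (35, 31, 19)
w2 = Pw1 = (3·35 + 4·31 + 6·19; 3·35 + 6·31 + 4·19; 1·35 + 3·31 + 3·19) = (343, 367, 185)
Pw2 = (3607, 3971, 1999)
w2·Pw2 = 343·3607 + 367·3971 + 185·1999 = 3064373; w2·w2 = 343·343 + 367·367 + 185·185 = 286563
λ ≈ 3064373/286563 = 10.6935

λ ≈ 10.6935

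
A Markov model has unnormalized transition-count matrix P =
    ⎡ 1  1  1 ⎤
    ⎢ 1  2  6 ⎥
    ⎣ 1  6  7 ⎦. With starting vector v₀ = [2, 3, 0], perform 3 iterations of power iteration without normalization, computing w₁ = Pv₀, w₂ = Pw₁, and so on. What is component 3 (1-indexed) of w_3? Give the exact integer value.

2230

w1 = Pv₀ = (5, 8, 20)
w2 = Pw1 = (33, 141, 193)
w3 = Pw2 = (367, 1473, 2230)
The requested component of w3 is 2230.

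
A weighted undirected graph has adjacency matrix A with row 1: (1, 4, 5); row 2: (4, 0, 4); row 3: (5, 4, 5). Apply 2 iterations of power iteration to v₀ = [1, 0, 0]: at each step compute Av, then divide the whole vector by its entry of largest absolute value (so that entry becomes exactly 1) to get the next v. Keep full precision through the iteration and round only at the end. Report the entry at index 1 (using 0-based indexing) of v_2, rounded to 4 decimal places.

Av0 = (1.00000, 4.00000, 5.00000); divide by 5.00000 → v1 = (0.20000, 0.80000, 1.00000)
Av1 = (8.40000, 4.80000, 9.20000); divide by 9.20000 → v2 = (0.91304, 0.52174, 1.00000)
Requested entry of v2: 24/46 = 0.5217

0.5217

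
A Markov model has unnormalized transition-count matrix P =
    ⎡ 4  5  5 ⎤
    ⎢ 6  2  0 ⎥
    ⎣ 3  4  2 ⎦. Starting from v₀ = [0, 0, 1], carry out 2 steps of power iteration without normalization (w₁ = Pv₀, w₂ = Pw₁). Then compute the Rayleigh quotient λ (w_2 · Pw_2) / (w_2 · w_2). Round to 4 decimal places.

w1 = Pv₀ = (5, 0, 2)
w2 = Pw1 = (30, 30, 19)
Pw2 = (365, 240, 248)
w2·Pw2 = 30·365 + 30·240 + 19·248 = 22862; w2·w2 = 30·30 + 30·30 + 19·19 = 2161
λ ≈ 22862/2161 = 10.5794

10.5794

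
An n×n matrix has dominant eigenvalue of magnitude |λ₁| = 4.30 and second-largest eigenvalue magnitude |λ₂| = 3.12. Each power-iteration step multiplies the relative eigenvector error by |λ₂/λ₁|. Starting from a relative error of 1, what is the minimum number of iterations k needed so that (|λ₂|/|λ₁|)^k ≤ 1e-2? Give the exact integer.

|λ₂/λ₁| = 3.12/4.30 = 0.72558
Need k ≥ ln(1e-2) / ln(0.72558) = -4.6052 / -0.3208 ≈ 14.356
Smallest integer k satisfying the bound: 15

15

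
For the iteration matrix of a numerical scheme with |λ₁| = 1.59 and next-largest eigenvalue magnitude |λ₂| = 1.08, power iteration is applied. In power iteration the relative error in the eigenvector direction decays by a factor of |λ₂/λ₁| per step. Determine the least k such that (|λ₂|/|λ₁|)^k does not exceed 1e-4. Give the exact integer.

|λ₂/λ₁| = 1.08/1.59 = 0.67925
Need k ≥ ln(1e-4) / ln(0.67925) = -9.2103 / -0.3868 ≈ 23.813
Smallest integer k satisfying the bound: 24

24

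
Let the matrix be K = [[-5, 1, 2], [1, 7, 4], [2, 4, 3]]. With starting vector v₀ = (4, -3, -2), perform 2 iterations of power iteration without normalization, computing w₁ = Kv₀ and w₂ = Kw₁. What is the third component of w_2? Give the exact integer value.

-184

w1 = Kv₀ = (-27, -25, -10)
w2 = Kw1 = (90, -242, -184)
The requested component of w2 is -184.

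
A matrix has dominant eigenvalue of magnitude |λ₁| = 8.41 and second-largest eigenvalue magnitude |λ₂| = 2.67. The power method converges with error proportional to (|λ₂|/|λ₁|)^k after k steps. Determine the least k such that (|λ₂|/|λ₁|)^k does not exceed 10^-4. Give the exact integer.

9

|λ₂/λ₁| = 2.67/8.41 = 0.31748
Need k ≥ ln(10^-4) / ln(0.31748) = -9.2103 / -1.1473 ≈ 8.028
Smallest integer k satisfying the bound: 9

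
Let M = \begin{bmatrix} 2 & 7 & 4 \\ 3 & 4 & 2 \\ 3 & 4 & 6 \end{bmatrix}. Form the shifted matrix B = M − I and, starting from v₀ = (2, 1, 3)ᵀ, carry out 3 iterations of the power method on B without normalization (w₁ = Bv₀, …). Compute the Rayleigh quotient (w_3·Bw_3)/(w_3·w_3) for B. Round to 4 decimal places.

μ ≈ 10.3328

B = M − I has rows (1, 7, 4); (3, 3, 2); (3, 4, 5)
w1 = Bv₀ = (1·2 + 7·1 + 4·3; 3·2 + 3·1 + 2·3; 3·2 + 4·1 + 5·3) = (21, 15, 25)
w2 = Bw1 = (1·21 + 7·15 + 4·25; 3·21 + 3·15 + 2·25; 3·21 + 4·15 + 5·25) = (226, 158, 248)
w3 = Bw2 = (2324, 1648, 2550)
Bw3 = (24060, 17016, 26314)
w3·Bw3 = 151058508; w3·w3 = 14619380; μ ≈ 151058508/14619380 = 10.3328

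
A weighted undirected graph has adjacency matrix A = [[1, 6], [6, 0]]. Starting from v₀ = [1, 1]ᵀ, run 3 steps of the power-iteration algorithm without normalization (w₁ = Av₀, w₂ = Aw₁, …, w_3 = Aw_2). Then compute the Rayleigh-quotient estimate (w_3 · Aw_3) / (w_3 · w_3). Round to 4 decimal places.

w1 = Av₀ = (1·1 + 6·1; 6·1 + 0·1) = (7, 6)
w2 = Aw1 = (1·7 + 6·6; 6·7 + 0·6) = (43, 42)
w3 = Aw2 = (295, 258)
Aw3 = (1843, 1770)
w3·Aw3 = 295·1843 + 258·1770 = 1000345; w3·w3 = 295·295 + 258·258 = 153589
λ ≈ 1000345/153589 = 6.5131

λ ≈ 6.5131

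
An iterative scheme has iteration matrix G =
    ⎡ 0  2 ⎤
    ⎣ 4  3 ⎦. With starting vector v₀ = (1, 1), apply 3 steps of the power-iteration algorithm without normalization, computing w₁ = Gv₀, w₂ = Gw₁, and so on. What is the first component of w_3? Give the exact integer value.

58

w1 = Gv₀ = (0·1 + 2·1; 4·1 + 3·1) = (2, 7)
w2 = Gw1 = (0·2 + 2·7; 4·2 + 3·7) = (14, 29)
w3 = Gw2 = (58, 143)
The requested component of w3 is 58.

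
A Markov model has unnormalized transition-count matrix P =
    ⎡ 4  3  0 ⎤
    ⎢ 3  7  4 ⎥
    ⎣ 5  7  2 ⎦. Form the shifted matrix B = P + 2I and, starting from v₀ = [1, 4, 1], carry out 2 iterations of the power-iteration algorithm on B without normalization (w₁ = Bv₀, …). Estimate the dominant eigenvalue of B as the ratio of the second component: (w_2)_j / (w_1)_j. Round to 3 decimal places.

μ ≈ 13.698

B = P + 2I has rows (6, 3, 0); (3, 9, 4); (5, 7, 4)
w1 = Bv₀ = (6·1 + 3·4 + 0·1; 3·1 + 9·4 + 4·1; 5·1 + 7·4 + 4·1) = (18, 43, 37)
w2 = Bw1 = (6·18 + 3·43 + 0·37; 3·18 + 9·43 + 4·37; 5·18 + 7·43 + 4·37) = (237, 589, 539)
Ratio: 589/43 = 13.698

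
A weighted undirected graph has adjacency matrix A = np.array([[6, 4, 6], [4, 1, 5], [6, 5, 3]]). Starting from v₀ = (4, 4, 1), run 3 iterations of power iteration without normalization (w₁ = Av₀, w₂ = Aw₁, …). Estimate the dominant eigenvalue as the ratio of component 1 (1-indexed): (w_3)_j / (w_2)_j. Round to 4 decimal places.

w1 = Av₀ = (6·4 + 4·4 + 6·1; 4·4 + 1·4 + 5·1; 6·4 + 5·4 + 3·1) = (46, 25, 47)
w2 = Aw1 = (6·46 + 4·25 + 6·47; 4·46 + 1·25 + 5·47; 6·46 + 5·25 + 3·47) = (658, 444, 542)
w3 = Aw2 = (8976, 5786, 7794)
Ratio at component: 8976 / 658 = 13.6413

13.6413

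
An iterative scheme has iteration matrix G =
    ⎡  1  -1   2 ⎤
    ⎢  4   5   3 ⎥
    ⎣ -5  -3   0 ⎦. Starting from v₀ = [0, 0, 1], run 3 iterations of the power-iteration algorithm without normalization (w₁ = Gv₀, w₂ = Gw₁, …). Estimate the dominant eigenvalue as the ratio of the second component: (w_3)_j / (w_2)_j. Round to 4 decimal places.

2.3478

w1 = Gv₀ = (1·0 + (-1)·0 + 2·1; 4·0 + 5·0 + 3·1; (-5)·0 + (-3)·0 + 0·1) = (2, 3, 0)
w2 = Gw1 = (1·2 + (-1)·3 + 2·0; 4·2 + 5·3 + 3·0; (-5)·2 + (-3)·3 + 0·0) = (-1, 23, -19)
w3 = Gw2 = (-62, 54, -64)
Ratio at component: 54 / 23 = 2.3478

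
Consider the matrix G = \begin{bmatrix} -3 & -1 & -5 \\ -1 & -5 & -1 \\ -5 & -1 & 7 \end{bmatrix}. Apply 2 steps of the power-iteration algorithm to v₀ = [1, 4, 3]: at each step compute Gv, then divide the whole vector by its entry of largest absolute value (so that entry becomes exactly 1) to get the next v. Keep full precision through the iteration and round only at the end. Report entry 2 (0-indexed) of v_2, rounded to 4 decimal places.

1.0000

Gv0 = (-22.00000, -24.00000, 12.00000); divide by -24.00000 → v1 = (0.91667, 1.00000, -0.50000)
Gv1 = (-1.25000, -5.41667, -9.08333); divide by -9.08333 → v2 = (0.13761, 0.59633, 1.00000)
Requested entry of v2: 218/218 = 1.0000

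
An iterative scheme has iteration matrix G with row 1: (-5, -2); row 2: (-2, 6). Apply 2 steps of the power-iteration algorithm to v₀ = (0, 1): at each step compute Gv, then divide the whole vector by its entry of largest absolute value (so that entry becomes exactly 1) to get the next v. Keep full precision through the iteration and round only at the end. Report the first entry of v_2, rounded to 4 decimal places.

-0.0500

Gv0 = (-2.00000, 6.00000); divide by 6.00000 → v1 = (-0.33333, 1.00000)
Gv1 = (-0.33333, 6.66667); divide by 6.66667 → v2 = (-0.05000, 1.00000)
Requested entry of v2: -2/40 = -0.0500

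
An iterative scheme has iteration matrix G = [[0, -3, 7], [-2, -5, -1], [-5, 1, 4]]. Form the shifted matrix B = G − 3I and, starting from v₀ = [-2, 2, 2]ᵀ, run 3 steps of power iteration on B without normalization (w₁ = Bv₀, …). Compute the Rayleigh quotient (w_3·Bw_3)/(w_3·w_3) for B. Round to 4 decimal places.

B = G − 3I has rows (-3, -3, 7); (-2, -8, -1); (-5, 1, 1)
w1 = Bv₀ = ((-3)·(-2) + (-3)·2 + 7·2; (-2)·(-2) + (-8)·2 + (-1)·2; (-5)·(-2) + 1·2 + 1·2) = (14, -14, 14)
w2 = Bw1 = ((-3)·14 + (-3)·(-14) + 7·14; (-2)·14 + (-8)·(-14) + (-1)·14; (-5)·14 + 1·(-14) + 1·14) = (98, 70, -70)
w3 = Bw2 = (-994, -686, -490)
Bw3 = (1610, 7966, 3794)
w3·Bw3 = -8924076; w3·w3 = 1698732; μ ≈ -8924076/1698732 = -5.2534

-5.2534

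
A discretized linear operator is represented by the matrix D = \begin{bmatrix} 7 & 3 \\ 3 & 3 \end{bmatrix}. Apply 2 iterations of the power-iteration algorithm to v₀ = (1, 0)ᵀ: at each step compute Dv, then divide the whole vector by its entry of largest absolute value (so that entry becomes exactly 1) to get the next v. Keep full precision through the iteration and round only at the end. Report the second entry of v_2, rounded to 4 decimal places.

0.5172

Dv0 = (7.00000, 3.00000); divide by 7.00000 → v1 = (1.00000, 0.42857)
Dv1 = (8.28571, 4.28571); divide by 8.28571 → v2 = (1.00000, 0.51724)
Requested entry of v2: 30/58 = 0.5172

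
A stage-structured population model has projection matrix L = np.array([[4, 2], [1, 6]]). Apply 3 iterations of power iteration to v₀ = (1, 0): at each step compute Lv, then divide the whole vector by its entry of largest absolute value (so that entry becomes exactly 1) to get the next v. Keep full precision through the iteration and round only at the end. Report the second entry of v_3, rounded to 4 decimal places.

0.8478

Lv0 = (4.00000, 1.00000); divide by 4.00000 → v1 = (1.00000, 0.25000)
Lv1 = (4.50000, 2.50000); divide by 4.50000 → v2 = (1.00000, 0.55556)
Lv2 = (5.11111, 4.33333); divide by 5.11111 → v3 = (1.00000, 0.84783)
Requested entry of v3: 78/92 = 0.8478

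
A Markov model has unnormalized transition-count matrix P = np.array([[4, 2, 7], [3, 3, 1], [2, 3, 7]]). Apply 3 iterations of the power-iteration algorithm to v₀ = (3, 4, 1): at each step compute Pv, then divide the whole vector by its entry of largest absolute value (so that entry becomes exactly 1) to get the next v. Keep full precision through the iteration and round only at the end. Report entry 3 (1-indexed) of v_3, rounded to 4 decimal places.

0.8703

Pv0 = (27.00000, 22.00000, 25.00000); divide by 27.00000 → v1 = (1.00000, 0.81481, 0.92593)
Pv1 = (12.11111, 6.37037, 10.92593); divide by 12.11111 → v2 = (1.00000, 0.52599, 0.90214)
Pv2 = (11.36697, 5.48012, 9.89297); divide by 11.36697 → v3 = (1.00000, 0.48211, 0.87033)
Requested entry of v3: 3235/3717 = 0.8703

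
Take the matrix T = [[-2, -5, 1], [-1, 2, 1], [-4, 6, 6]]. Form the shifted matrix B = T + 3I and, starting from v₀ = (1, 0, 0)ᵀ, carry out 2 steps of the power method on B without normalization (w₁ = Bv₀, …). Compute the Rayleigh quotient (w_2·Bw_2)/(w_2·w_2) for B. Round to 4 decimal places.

B = T + 3I has rows (1, -5, 1); (-1, 5, 1); (-4, 6, 9)
w1 = Bv₀ = (1·1 + (-5)·0 + 1·0; (-1)·1 + 5·0 + 1·0; (-4)·1 + 6·0 + 9·0) = (1, -1, -4)
w2 = Bw1 = (1·1 + (-5)·(-1) + 1·(-4); (-1)·1 + 5·(-1) + 1·(-4); (-4)·1 + 6·(-1) + 9·(-4)) = (2, -10, -46)
Bw2 = (6, -98, -482)
w2·Bw2 = 23164; w2·w2 = 2220; μ ≈ 23164/2220 = 10.4342

10.4342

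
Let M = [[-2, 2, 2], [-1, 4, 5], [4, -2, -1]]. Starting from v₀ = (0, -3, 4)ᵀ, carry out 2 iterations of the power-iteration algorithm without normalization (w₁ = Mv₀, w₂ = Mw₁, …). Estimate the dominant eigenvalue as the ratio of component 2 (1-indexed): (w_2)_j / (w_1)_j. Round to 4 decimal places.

w1 = Mv₀ = (2, 8, 2)
w2 = Mw1 = (16, 40, -10)
Ratio at component: 40 / 8 = 5.0000

λ ≈ 5.0000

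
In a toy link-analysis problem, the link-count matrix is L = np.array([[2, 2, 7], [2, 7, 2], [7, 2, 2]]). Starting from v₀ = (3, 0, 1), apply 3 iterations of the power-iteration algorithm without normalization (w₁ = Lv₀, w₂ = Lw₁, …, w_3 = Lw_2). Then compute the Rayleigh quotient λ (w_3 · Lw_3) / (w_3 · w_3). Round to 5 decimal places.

w1 = Lv₀ = (13, 8, 23)
w2 = Lw1 = (203, 128, 153)
w3 = Lw2 = (1733, 1608, 1983)
Lw3 = (20563, 18688, 19313)
w3·Lw3 = 1733·20563 + 1608·18688 + 1983·19313 = 103983662; w3·w3 = 1733·1733 + 1608·1608 + 1983·1983 = 9521242
λ ≈ 103983662/9521242 = 10.92123

λ ≈ 10.92123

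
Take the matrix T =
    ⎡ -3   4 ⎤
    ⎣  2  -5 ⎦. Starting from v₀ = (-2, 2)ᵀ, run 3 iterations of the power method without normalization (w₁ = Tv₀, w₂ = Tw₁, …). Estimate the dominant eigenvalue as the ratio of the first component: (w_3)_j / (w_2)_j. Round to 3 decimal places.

w1 = Tv₀ = (14, -14)
w2 = Tw1 = (-98, 98)
w3 = Tw2 = (686, -686)
Ratio at component: 686 / -98 = -7.000

-7.000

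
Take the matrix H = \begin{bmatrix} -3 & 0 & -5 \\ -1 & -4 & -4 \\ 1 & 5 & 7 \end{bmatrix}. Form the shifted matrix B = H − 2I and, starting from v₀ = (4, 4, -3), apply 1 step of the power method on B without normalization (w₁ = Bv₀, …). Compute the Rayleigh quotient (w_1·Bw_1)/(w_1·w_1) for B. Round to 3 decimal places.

μ ≈ -3.591

B = H − 2I has rows (-5, 0, -5); (-1, -6, -4); (1, 5, 5)
w1 = Bv₀ = ((-5)·4 + 0·4 + (-5)·(-3); (-1)·4 + (-6)·4 + (-4)·(-3); 1·4 + 5·4 + 5·(-3)) = (-5, -16, 9)
Bw1 = (-20, 65, -40)
w1·Bw1 = -1300; w1·w1 = 362; μ ≈ -1300/362 = -3.591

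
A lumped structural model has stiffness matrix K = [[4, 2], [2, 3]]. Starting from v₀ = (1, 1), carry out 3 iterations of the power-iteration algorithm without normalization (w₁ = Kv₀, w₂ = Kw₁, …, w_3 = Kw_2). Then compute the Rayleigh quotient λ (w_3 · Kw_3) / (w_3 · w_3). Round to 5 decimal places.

w1 = Kv₀ = (4·1 + 2·1; 2·1 + 3·1) = (6, 5)
w2 = Kw1 = (4·6 + 2·5; 2·6 + 3·5) = (34, 27)
w3 = Kw2 = (190, 149)
Kw3 = (1058, 827)
w3·Kw3 = 190·1058 + 149·827 = 324243; w3·w3 = 190·190 + 149·149 = 58301
λ ≈ 324243/58301 = 5.56153

λ ≈ 5.56153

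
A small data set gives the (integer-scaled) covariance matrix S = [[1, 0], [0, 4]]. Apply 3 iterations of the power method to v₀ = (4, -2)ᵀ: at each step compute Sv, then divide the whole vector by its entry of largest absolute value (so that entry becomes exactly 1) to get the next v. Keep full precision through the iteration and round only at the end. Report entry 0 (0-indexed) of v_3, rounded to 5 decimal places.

Sv0 = (4.000000, -8.000000); divide by -8.000000 → v1 = (-0.500000, 1.000000)
Sv1 = (-0.500000, 4.000000); divide by 4.000000 → v2 = (-0.125000, 1.000000)
Sv2 = (-0.125000, 4.000000); divide by 4.000000 → v3 = (-0.031250, 1.000000)
Requested entry of v3: 4/-128 = -0.03125

-0.03125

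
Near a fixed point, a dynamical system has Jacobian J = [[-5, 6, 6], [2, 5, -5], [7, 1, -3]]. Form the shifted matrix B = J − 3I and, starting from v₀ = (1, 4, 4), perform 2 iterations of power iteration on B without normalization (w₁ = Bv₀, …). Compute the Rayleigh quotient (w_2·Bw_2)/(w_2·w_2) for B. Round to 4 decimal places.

B = J − 3I has rows (-8, 6, 6); (2, 2, -5); (7, 1, -6)
w1 = Bv₀ = (40, -10, -13)
w2 = Bw1 = (-458, 125, 348)
Bw2 = (6502, -2406, -5169)
w2·Bw2 = -5077478; w2·w2 = 346493; μ ≈ -5077478/346493 = -14.6539

μ ≈ -14.6539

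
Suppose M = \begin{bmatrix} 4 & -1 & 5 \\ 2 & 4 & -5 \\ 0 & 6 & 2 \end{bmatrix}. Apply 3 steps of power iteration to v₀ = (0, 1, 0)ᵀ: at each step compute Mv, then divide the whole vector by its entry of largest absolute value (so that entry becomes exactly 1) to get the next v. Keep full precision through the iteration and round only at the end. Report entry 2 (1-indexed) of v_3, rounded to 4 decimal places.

Mv0 = (-1.00000, 4.00000, 6.00000); divide by 6.00000 → v1 = (-0.16667, 0.66667, 1.00000)
Mv1 = (3.66667, -2.66667, 6.00000); divide by 6.00000 → v2 = (0.61111, -0.44444, 1.00000)
Mv2 = (7.88889, -5.55556, -0.66667); divide by 7.88889 → v3 = (1.00000, -0.70423, -0.08451)
Requested entry of v3: -200/284 = -0.7042

-0.7042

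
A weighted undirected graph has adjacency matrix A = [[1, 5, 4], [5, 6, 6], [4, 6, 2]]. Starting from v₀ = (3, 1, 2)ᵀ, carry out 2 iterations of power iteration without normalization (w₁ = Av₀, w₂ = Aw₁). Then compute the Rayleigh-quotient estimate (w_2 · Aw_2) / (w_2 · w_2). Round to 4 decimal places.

w1 = Av₀ = (1·3 + 5·1 + 4·2; 5·3 + 6·1 + 6·2; 4·3 + 6·1 + 2·2) = (16, 33, 22)
w2 = Aw1 = (1·16 + 5·33 + 4·22; 5·16 + 6·33 + 6·22; 4·16 + 6·33 + 2·22) = (269, 410, 306)
Aw2 = (3543, 5641, 4148)
w2·Aw2 = 269·3543 + 410·5641 + 306·4148 = 4535165; w2·w2 = 269·269 + 410·410 + 306·306 = 334097
λ ≈ 4535165/334097 = 13.5744

λ ≈ 13.5744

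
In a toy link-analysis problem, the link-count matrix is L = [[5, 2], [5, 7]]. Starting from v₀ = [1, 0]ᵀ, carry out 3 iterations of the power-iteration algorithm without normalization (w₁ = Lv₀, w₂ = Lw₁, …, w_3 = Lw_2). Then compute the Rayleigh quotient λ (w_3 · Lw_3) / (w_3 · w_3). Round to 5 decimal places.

λ ≈ 9.39117

w1 = Lv₀ = (5, 5)
w2 = Lw1 = (35, 60)
w3 = Lw2 = (295, 595)
Lw3 = (2665, 5640)
w3·Lw3 = 295·2665 + 595·5640 = 4141975; w3·w3 = 295·295 + 595·595 = 441050
λ ≈ 4141975/441050 = 9.39117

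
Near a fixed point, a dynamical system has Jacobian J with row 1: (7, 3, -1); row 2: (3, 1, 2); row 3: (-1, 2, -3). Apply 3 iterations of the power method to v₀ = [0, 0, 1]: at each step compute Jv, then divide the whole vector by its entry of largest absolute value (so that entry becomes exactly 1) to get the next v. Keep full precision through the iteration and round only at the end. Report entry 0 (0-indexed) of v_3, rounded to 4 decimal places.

Jv0 = (-1.00000, 2.00000, -3.00000); divide by -3.00000 → v1 = (0.33333, -0.66667, 1.00000)
Jv1 = (-0.66667, 2.33333, -4.66667); divide by -4.66667 → v2 = (0.14286, -0.50000, 1.00000)
Jv2 = (-1.50000, 1.92857, -4.14286); divide by -4.14286 → v3 = (0.36207, -0.46552, 1.00000)
Requested entry of v3: -21/-58 = 0.3621

0.3621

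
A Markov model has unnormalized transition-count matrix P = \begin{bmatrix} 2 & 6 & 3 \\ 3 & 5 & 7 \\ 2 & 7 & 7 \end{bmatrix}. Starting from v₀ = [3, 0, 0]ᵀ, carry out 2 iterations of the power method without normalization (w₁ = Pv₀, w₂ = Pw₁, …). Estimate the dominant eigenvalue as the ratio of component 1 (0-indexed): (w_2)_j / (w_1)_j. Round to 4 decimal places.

w1 = Pv₀ = (2·3 + 6·0 + 3·0; 3·3 + 5·0 + 7·0; 2·3 + 7·0 + 7·0) = (6, 9, 6)
w2 = Pw1 = (2·6 + 6·9 + 3·6; 3·6 + 5·9 + 7·6; 2·6 + 7·9 + 7·6) = (84, 105, 117)
Ratio at component: 105 / 9 = 11.6667

λ ≈ 11.6667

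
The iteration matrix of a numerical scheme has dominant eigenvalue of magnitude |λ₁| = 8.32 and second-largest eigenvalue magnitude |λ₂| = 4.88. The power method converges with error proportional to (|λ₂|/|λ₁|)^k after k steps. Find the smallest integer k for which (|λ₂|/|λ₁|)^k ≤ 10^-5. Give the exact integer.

|λ₂/λ₁| = 4.88/8.32 = 0.58654
Need k ≥ ln(10^-5) / ln(0.58654) = -11.5129 / -0.5335 ≈ 21.579
Smallest integer k satisfying the bound: 22

22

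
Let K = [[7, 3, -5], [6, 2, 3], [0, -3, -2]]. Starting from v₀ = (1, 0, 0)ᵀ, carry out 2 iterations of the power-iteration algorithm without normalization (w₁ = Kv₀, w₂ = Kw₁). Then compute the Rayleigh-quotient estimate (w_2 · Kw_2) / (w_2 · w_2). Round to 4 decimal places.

w1 = Kv₀ = (7, 6, 0)
w2 = Kw1 = (67, 54, -18)
Kw2 = (721, 456, -126)
w2·Kw2 = 67·721 + 54·456 + (-18)·(-126) = 75199; w2·w2 = 67·67 + 54·54 + (-18)·(-18) = 7729
λ ≈ 75199/7729 = 9.7295

λ ≈ 9.7295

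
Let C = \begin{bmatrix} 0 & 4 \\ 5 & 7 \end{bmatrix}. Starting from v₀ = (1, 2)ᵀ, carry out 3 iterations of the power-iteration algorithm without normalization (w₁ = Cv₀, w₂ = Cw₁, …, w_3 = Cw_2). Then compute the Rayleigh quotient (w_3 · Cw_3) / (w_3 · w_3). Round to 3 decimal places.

λ ≈ 9.178

w1 = Cv₀ = (8, 19)
w2 = Cw1 = (76, 173)
w3 = Cw2 = (692, 1591)
Cw3 = (6364, 14597)
w3·Cw3 = 692·6364 + 1591·14597 = 27627715; w3·w3 = 692·692 + 1591·1591 = 3010145
λ ≈ 27627715/3010145 = 9.178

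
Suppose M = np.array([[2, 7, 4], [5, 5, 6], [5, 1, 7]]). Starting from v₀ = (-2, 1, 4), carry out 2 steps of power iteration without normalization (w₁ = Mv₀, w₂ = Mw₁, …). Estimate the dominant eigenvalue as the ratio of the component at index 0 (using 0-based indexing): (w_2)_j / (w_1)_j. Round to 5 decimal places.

λ ≈ 13.00000

w1 = Mv₀ = (19, 19, 19)
w2 = Mw1 = (247, 304, 247)
Ratio at component: 247 / 19 = 13.00000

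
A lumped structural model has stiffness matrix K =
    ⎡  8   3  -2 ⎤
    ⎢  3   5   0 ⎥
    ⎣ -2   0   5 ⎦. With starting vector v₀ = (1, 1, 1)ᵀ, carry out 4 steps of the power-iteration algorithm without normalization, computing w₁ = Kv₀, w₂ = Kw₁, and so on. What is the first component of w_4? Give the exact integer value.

w1 = Kv₀ = (8·1 + 3·1 + (-2)·1; 3·1 + 5·1 + 0·1; (-2)·1 + 0·1 + 5·1) = (9, 8, 3)
w2 = Kw1 = (8·9 + 3·8 + (-2)·3; 3·9 + 5·8 + 0·3; (-2)·9 + 0·8 + 5·3) = (90, 67, -3)
w3 = Kw2 = (927, 605, -195)
w4 = Kw3 = (9621, 5806, -2829)
The requested component of w4 is 9621.

9621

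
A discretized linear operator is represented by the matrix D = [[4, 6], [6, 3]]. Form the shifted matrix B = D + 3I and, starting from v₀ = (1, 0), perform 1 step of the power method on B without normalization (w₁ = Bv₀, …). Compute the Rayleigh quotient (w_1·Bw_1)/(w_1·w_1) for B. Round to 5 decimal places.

B = D + 3I has rows (7, 6); (6, 6)
w1 = Bv₀ = (7, 6)
Bw1 = (85, 78)
w1·Bw1 = 1063; w1·w1 = 85; μ ≈ 1063/85 = 12.50588

12.50588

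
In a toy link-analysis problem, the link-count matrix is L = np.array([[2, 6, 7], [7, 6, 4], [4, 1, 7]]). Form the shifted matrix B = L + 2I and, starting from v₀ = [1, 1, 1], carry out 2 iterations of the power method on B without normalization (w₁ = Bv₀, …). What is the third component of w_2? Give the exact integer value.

B = L + 2I has rows (4, 6, 7); (7, 8, 4); (4, 1, 9)
w1 = Bv₀ = (4·1 + 6·1 + 7·1; 7·1 + 8·1 + 4·1; 4·1 + 1·1 + 9·1) = (17, 19, 14)
w2 = Bw1 = (4·17 + 6·19 + 7·14; 7·17 + 8·19 + 4·14; 4·17 + 1·19 + 9·14) = (280, 327, 213)
Requested component of w2: 213

213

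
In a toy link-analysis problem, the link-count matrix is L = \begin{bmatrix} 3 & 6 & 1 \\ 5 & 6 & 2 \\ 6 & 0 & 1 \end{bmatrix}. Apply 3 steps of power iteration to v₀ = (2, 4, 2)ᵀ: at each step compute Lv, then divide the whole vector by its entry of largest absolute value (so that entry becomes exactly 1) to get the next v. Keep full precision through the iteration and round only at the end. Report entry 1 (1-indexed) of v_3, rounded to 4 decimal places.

0.8082

Lv0 = (32.00000, 38.00000, 14.00000); divide by 38.00000 → v1 = (0.84211, 1.00000, 0.36842)
Lv1 = (8.89474, 10.94737, 5.42105); divide by 10.94737 → v2 = (0.81250, 1.00000, 0.49519)
Lv2 = (8.93269, 11.05288, 5.37019); divide by 11.05288 → v3 = (0.80818, 1.00000, 0.48586)
Requested entry of v3: 3716/4598 = 0.8082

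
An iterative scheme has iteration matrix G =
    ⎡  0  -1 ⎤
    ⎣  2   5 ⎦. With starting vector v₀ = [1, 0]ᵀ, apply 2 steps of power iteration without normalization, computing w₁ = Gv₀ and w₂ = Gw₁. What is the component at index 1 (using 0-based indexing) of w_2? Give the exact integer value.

w1 = Gv₀ = (0·1 + (-1)·0; 2·1 + 5·0) = (0, 2)
w2 = Gw1 = (0·0 + (-1)·2; 2·0 + 5·2) = (-2, 10)
The requested component of w2 is 10.

10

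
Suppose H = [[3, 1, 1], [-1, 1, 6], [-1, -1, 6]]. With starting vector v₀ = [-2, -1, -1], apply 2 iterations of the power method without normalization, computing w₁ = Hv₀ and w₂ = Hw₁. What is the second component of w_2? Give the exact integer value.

w1 = Hv₀ = (3·(-2) + 1·(-1) + 1·(-1); (-1)·(-2) + 1·(-1) + 6·(-1); (-1)·(-2) + (-1)·(-1) + 6·(-1)) = (-8, -5, -3)
w2 = Hw1 = (3·(-8) + 1·(-5) + 1·(-3); (-1)·(-8) + 1·(-5) + 6·(-3); (-1)·(-8) + (-1)·(-5) + 6·(-3)) = (-32, -15, -5)
The requested component of w2 is -15.

-15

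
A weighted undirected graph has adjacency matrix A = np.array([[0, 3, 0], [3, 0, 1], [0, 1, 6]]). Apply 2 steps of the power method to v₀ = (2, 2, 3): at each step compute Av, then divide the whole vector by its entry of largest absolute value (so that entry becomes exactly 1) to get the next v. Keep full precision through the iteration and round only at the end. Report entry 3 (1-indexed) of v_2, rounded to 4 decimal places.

Av0 = (6.00000, 9.00000, 20.00000); divide by 20.00000 → v1 = (0.30000, 0.45000, 1.00000)
Av1 = (1.35000, 1.90000, 6.45000); divide by 6.45000 → v2 = (0.20930, 0.29457, 1.00000)
Requested entry of v2: 129/129 = 1.0000

1.0000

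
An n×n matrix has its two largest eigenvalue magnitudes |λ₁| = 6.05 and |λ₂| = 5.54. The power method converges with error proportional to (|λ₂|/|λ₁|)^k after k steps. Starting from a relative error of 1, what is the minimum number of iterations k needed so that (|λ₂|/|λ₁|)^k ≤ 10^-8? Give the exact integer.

210

|λ₂/λ₁| = 5.54/6.05 = 0.91570
Need k ≥ ln(10^-8) / ln(0.91570) = -18.4207 / -0.0881 ≈ 209.174
Smallest integer k satisfying the bound: 210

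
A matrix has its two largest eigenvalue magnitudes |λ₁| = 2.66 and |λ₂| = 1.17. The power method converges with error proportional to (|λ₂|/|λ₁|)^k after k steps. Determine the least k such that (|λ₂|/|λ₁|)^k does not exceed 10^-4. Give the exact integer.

|λ₂/λ₁| = 1.17/2.66 = 0.43985
Need k ≥ ln(10^-4) / ln(0.43985) = -9.2103 / -0.8213 ≈ 11.214
Smallest integer k satisfying the bound: 12

12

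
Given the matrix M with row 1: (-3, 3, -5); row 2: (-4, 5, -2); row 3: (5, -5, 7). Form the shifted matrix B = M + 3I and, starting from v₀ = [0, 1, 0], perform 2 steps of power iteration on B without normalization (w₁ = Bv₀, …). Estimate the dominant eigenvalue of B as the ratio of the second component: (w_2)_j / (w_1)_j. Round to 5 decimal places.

7.75000

B = M + 3I has rows (0, 3, -5); (-4, 8, -2); (5, -5, 10)
w1 = Bv₀ = (0·0 + 3·1 + (-5)·0; (-4)·0 + 8·1 + (-2)·0; 5·0 + (-5)·1 + 10·0) = (3, 8, -5)
w2 = Bw1 = (0·3 + 3·8 + (-5)·(-5); (-4)·3 + 8·8 + (-2)·(-5); 5·3 + (-5)·8 + 10·(-5)) = (49, 62, -75)
Ratio: 62/8 = 7.75000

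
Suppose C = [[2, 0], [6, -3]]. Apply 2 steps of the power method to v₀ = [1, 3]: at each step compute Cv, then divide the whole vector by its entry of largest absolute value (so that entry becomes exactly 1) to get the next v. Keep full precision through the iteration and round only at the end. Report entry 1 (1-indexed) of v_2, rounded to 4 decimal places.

0.1905

Cv0 = (2.00000, -3.00000); divide by -3.00000 → v1 = (-0.66667, 1.00000)
Cv1 = (-1.33333, -7.00000); divide by -7.00000 → v2 = (0.19048, 1.00000)
Requested entry of v2: 4/21 = 0.1905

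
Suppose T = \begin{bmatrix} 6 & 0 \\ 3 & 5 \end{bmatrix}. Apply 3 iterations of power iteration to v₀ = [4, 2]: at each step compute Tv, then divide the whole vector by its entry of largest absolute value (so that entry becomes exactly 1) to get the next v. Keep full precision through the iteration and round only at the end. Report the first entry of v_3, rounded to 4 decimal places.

Tv0 = (24.00000, 22.00000); divide by 24.00000 → v1 = (1.00000, 0.91667)
Tv1 = (6.00000, 7.58333); divide by 7.58333 → v2 = (0.79121, 1.00000)
Tv2 = (4.74725, 7.37363); divide by 7.37363 → v3 = (0.64382, 1.00000)
Requested entry of v3: 864/1342 = 0.6438

0.6438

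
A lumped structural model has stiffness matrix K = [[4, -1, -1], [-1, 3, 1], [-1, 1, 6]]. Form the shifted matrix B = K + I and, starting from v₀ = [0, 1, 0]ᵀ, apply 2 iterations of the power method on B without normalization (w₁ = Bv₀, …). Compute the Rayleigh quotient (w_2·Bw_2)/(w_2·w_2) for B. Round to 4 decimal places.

B = K + I has rows (5, -1, -1); (-1, 4, 1); (-1, 1, 7)
w1 = Bv₀ = (5·0 + (-1)·1 + (-1)·0; (-1)·0 + 4·1 + 1·0; (-1)·0 + 1·1 + 7·0) = (-1, 4, 1)
w2 = Bw1 = (5·(-1) + (-1)·4 + (-1)·1; (-1)·(-1) + 4·4 + 1·1; (-1)·(-1) + 1·4 + 7·1) = (-10, 18, 12)
Bw2 = (-80, 94, 112)
w2·Bw2 = 3836; w2·w2 = 568; μ ≈ 3836/568 = 6.7535

μ ≈ 6.7535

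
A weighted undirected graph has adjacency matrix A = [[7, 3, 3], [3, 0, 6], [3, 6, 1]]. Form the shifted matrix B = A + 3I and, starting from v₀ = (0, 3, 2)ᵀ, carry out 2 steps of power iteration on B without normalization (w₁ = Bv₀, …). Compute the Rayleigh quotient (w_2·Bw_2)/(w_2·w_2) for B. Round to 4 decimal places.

μ ≈ 13.7855

B = A + 3I has rows (10, 3, 3); (3, 3, 6); (3, 6, 4)
w1 = Bv₀ = (10·0 + 3·3 + 3·2; 3·0 + 3·3 + 6·2; 3·0 + 6·3 + 4·2) = (15, 21, 26)
w2 = Bw1 = (10·15 + 3·21 + 3·26; 3·15 + 3·21 + 6·26; 3·15 + 6·21 + 4·26) = (291, 264, 275)
Bw2 = (4527, 3315, 3557)
w2·Bw2 = 3170692; w2·w2 = 230002; μ ≈ 3170692/230002 = 13.7855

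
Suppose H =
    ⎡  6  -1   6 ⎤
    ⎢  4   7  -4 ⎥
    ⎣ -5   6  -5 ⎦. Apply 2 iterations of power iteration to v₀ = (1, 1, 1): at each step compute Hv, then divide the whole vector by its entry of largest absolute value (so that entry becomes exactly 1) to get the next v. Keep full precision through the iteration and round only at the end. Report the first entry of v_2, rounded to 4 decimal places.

Hv0 = (11.00000, 7.00000, -4.00000); divide by 11.00000 → v1 = (1.00000, 0.63636, -0.36364)
Hv1 = (3.18182, 9.90909, 0.63636); divide by 9.90909 → v2 = (0.32110, 1.00000, 0.06422)
Requested entry of v2: 35/109 = 0.3211

0.3211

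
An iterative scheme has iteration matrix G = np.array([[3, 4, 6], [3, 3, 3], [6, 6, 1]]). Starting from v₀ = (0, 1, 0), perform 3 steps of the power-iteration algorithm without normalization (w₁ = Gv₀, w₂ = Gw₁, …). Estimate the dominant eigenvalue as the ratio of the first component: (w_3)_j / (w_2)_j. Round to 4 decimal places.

10.4000

w1 = Gv₀ = (4, 3, 6)
w2 = Gw1 = (60, 39, 48)
w3 = Gw2 = (624, 441, 642)
Ratio at component: 624 / 60 = 10.4000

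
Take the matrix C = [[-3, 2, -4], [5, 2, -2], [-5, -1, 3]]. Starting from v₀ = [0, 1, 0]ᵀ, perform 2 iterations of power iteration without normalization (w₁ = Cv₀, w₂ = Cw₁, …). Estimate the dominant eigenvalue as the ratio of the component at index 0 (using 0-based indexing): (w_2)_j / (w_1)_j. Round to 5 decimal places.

w1 = Cv₀ = (2, 2, -1)
w2 = Cw1 = (2, 16, -15)
Ratio at component: 2 / 2 = 1.00000

1.00000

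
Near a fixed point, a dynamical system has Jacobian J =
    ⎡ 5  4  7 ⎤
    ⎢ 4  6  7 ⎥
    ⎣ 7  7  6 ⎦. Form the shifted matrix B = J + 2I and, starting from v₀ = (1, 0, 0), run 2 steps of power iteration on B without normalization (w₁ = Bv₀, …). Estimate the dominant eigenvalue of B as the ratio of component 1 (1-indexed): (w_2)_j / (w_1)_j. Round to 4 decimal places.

B = J + 2I has rows (7, 4, 7); (4, 8, 7); (7, 7, 8)
w1 = Bv₀ = (7, 4, 7)
w2 = Bw1 = (114, 109, 133)
Ratio: 114/7 = 16.2857

16.2857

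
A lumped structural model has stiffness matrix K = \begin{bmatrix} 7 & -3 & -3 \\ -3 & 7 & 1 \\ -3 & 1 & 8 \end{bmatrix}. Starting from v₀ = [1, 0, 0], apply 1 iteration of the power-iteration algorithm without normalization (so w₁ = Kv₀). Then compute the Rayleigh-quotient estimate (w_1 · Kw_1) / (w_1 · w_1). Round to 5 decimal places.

w1 = Kv₀ = (7, -3, -3)
Kw1 = (67, -45, -48)
w1·Kw1 = 7·67 + (-3)·(-45) + (-3)·(-48) = 748; w1·w1 = 7·7 + (-3)·(-3) + (-3)·(-3) = 67
λ ≈ 748/67 = 11.16418

λ ≈ 11.16418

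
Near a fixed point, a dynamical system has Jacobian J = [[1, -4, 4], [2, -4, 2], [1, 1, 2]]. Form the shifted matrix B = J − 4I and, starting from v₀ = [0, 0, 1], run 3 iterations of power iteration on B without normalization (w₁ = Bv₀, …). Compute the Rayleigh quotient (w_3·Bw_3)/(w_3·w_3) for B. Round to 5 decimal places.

B = J − 4I has rows (-3, -4, 4); (2, -8, 2); (1, 1, -2)
w1 = Bv₀ = ((-3)·0 + (-4)·0 + 4·1; 2·0 + (-8)·0 + 2·1; 1·0 + 1·0 + (-2)·1) = (4, 2, -2)
w2 = Bw1 = ((-3)·4 + (-4)·2 + 4·(-2); 2·4 + (-8)·2 + 2·(-2); 1·4 + 1·2 + (-2)·(-2)) = (-28, -12, 10)
w3 = Bw2 = (172, 60, -60)
Bw3 = (-996, -256, 352)
w3·Bw3 = -207792; w3·w3 = 36784; μ ≈ -207792/36784 = -5.64898

μ ≈ -5.64898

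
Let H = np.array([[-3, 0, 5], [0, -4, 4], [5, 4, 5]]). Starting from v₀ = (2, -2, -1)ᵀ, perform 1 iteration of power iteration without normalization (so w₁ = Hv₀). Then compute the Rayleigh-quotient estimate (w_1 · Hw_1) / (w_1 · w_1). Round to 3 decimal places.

-1.014

w1 = Hv₀ = (-11, 4, -3)
Hw1 = (18, -28, -54)
w1·Hw1 = (-11)·18 + 4·(-28) + (-3)·(-54) = -148; w1·w1 = (-11)·(-11) + 4·4 + (-3)·(-3) = 146
λ ≈ -148/146 = -1.014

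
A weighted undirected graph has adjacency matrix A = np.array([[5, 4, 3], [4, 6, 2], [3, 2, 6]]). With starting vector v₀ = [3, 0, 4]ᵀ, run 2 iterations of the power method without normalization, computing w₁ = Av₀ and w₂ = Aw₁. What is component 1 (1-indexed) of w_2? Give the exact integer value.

314

w1 = Av₀ = (5·3 + 4·0 + 3·4; 4·3 + 6·0 + 2·4; 3·3 + 2·0 + 6·4) = (27, 20, 33)
w2 = Aw1 = (5·27 + 4·20 + 3·33; 4·27 + 6·20 + 2·33; 3·27 + 2·20 + 6·33) = (314, 294, 319)
The requested component of w2 is 314.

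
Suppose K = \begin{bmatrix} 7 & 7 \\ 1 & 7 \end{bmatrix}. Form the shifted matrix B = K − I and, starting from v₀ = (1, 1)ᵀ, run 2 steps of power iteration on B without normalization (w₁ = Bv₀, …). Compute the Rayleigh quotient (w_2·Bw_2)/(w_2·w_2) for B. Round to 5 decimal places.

B = K − I has rows (6, 7); (1, 6)
w1 = Bv₀ = (13, 7)
w2 = Bw1 = (127, 55)
Bw2 = (1147, 457)
w2·Bw2 = 170804; w2·w2 = 19154; μ ≈ 170804/19154 = 8.91741

μ ≈ 8.91741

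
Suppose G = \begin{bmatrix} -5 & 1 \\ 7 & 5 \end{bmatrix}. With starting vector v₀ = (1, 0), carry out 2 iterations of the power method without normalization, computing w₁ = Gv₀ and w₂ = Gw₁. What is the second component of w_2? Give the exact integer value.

0

w1 = Gv₀ = (-5, 7)
w2 = Gw1 = (32, 0)
The requested component of w2 is 0.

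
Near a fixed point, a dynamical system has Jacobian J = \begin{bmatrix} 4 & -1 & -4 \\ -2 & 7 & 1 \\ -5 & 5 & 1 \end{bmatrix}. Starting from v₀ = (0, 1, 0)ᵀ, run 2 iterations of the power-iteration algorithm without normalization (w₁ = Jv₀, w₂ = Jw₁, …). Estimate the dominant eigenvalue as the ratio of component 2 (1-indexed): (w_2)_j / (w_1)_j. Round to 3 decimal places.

8.000

w1 = Jv₀ = (4·0 + (-1)·1 + (-4)·0; (-2)·0 + 7·1 + 1·0; (-5)·0 + 5·1 + 1·0) = (-1, 7, 5)
w2 = Jw1 = (4·(-1) + (-1)·7 + (-4)·5; (-2)·(-1) + 7·7 + 1·5; (-5)·(-1) + 5·7 + 1·5) = (-31, 56, 45)
Ratio at component: 56 / 7 = 8.000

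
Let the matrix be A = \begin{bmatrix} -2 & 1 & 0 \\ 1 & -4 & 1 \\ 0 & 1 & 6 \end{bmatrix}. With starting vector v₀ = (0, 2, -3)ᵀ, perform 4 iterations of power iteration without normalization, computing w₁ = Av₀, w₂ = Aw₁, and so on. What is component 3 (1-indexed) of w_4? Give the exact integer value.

-3914

w1 = Av₀ = (2, -11, -16)
w2 = Aw1 = (-15, 30, -107)
w3 = Aw2 = (60, -242, -612)
w4 = Aw3 = (-362, 416, -3914)
The requested component of w4 is -3914.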